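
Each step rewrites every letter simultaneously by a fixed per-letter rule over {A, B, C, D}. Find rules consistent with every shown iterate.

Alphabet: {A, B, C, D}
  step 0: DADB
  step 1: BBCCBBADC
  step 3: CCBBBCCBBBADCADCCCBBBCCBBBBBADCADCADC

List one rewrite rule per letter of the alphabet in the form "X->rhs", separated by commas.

A->CC, B->ADC, C->B, D->BB

  step 0 ⇒ step 1: DADB ⇒ BB·CC·BB·ADC
    A ↦ CC
    B ↦ ADC
    D ↦ BB
    C ↦ B  (constrained at step 1)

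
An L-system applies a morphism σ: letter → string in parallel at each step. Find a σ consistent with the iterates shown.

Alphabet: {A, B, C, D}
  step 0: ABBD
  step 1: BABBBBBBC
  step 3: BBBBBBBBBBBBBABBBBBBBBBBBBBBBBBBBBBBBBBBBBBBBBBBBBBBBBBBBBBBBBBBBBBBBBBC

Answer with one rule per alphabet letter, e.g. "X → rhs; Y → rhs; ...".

  step 0 ⇒ step 1: ABBD ⇒ BA·BBB·BBB·C
    A ↦ BA
    B ↦ BBB
    D ↦ C
    C ↦ BD  (constrained at step 1)

A->BA, B->BBB, C->BD, D->C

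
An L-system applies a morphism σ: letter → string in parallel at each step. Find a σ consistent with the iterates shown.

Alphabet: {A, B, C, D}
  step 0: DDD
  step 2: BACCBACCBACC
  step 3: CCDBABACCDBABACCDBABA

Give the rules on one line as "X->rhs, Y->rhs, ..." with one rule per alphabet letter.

A->D, B->CC, C->BA, D->CB

  step 2 ⇒ step 3: BACCBACCBACC ⇒ CC·D·BA·BA·CC·D·BA·BA·CC·D·BA·BA
    A ↦ D
    B ↦ CC
    C ↦ BA
    D ↦ CB  (constrained at step 0)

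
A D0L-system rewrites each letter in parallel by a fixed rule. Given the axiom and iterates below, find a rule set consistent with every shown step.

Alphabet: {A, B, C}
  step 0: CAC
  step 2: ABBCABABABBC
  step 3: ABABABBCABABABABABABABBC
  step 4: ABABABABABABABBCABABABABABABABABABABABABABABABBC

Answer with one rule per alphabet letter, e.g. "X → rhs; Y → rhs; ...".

A->AB, B->AB, C->BC

  step 3 ⇒ step 4: ABABABBCABABABABABABABBC ⇒ AB·AB·AB·AB·AB·AB·AB·BC·AB·AB·AB·AB·AB·AB·AB·AB·AB·AB·AB·AB·AB·AB·AB·BC
    A ↦ AB
    B ↦ AB
    C ↦ BC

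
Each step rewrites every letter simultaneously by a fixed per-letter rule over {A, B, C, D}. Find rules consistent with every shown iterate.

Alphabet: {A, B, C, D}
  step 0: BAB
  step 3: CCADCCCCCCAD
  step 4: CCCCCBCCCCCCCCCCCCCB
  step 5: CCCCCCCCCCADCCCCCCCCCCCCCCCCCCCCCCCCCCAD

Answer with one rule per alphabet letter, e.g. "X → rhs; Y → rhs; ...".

  step 4 ⇒ step 5: CCCCCBCCCCCCCCCCCCCB ⇒ CC·CC·CC·CC·CC·AD·CC·CC·CC·CC·CC·CC·CC·CC·CC·CC·CC·CC·CC·AD
    B ↦ AD
    C ↦ CC
  step 3 ⇒ step 4: CCADCCCCCCAD ⇒ CC·CC·C·B·CC·CC·CC·CC·CC·CC·C·B
    A ↦ C
  step 3 ⇒ step 4: CCADCCCCCCAD ⇒ CC·CC·C·B·CC·CC·CC·CC·CC·CC·C·B
    D ↦ B

A->C, B->AD, C->CC, D->B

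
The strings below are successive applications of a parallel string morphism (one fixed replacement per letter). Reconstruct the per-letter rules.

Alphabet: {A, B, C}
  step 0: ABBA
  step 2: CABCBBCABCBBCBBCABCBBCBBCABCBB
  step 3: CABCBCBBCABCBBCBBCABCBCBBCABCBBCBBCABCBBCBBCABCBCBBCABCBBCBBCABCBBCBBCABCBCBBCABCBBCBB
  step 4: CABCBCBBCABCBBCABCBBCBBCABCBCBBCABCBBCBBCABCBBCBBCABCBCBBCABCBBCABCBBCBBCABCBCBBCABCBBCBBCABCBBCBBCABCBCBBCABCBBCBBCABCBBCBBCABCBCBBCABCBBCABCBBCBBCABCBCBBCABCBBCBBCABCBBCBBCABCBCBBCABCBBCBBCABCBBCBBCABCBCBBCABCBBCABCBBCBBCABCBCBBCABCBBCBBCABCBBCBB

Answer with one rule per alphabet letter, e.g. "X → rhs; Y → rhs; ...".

A->CB, B->CBB, C->CAB

  step 3 ⇒ step 4: CABCBCBBCABCBBCBBCABCBCBBCABCBBCBBCABCBBCBBCABCBCBBCABCBBCBBCABCBBCBBCABCBCBBCABCBBCBB ⇒ CAB·CB·CBB·CAB·CBB·CAB·CBB·CBB·CAB·CB·CBB·CAB·CBB·CBB·CAB·CBB·CBB·CAB·CB·CBB·CAB·CBB·CAB·CBB·CBB·CAB·CB·CBB·CAB·CBB·CBB·CAB·CBB·CBB·CAB·CB·CBB·CAB·CBB·CBB·CAB·CBB·CBB·CAB·CB·CBB·CAB·CBB·CAB·CBB·CBB·CAB·CB·CBB·CAB·CBB·CBB·CAB·CBB·CBB·CAB·CB·CBB·CAB·CBB·CBB·CAB·CBB·CBB·CAB·CB·CBB·CAB·CBB·CAB·CBB·CBB·CAB·CB·CBB·CAB·CBB·CBB·CAB·CBB·CBB
    A ↦ CB
    B ↦ CBB
    C ↦ CAB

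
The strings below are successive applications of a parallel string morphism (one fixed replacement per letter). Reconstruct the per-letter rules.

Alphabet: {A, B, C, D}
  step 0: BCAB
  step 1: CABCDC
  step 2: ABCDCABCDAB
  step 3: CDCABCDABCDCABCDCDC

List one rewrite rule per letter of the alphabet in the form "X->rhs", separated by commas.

A->CD, B->C, C->AB, D->CD

  step 2 ⇒ step 3: ABCDCABCDAB ⇒ CD·C·AB·CD·AB·CD·C·AB·CD·CD·C
    A ↦ CD
    B ↦ C
    C ↦ AB
    D ↦ CD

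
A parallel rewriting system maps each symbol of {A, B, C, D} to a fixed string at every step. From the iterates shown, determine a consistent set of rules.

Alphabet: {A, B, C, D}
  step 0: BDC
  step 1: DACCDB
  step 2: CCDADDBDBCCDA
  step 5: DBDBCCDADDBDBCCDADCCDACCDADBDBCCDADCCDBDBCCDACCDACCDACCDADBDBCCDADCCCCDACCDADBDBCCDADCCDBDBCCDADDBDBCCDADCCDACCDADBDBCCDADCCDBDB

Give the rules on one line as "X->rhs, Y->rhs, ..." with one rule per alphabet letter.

  step 1 ⇒ step 2: DACCDB ⇒ CC·DAD·DB·DB·CC·DA
    A ↦ DAD
    B ↦ DA
    C ↦ DB
    D ↦ CC

A->DAD, B->DA, C->DB, D->CC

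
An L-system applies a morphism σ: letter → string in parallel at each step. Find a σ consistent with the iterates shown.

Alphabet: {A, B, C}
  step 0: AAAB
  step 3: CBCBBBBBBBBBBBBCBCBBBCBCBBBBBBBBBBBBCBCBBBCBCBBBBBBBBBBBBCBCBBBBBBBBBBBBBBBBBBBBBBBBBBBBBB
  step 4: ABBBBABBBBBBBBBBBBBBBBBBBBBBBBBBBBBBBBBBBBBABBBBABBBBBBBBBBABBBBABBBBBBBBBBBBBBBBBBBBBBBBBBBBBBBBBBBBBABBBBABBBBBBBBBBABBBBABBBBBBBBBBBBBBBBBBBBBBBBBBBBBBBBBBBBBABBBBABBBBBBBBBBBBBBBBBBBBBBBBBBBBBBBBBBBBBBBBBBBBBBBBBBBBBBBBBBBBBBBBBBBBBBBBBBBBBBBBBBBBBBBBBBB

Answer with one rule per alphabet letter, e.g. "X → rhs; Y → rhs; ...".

A->CBC, B->BBB, C->AB

  step 3 ⇒ step 4: CBCBBBBBBBBBBBBCBCBBBCBCBBBBBBBBBBBBCBCBBBCBCBBBBBBBBBBBBCBCBBBBBBBBBBBBBBBBBBBBBBBBBBBBBB ⇒ AB·BBB·AB·BBB·BBB·BBB·BBB·BBB·BBB·BBB·BBB·BBB·BBB·BBB·BBB·AB·BBB·AB·BBB·BBB·BBB·AB·BBB·AB·BBB·BBB·BBB·BBB·BBB·BBB·BBB·BBB·BBB·BBB·BBB·BBB·AB·BBB·AB·BBB·BBB·BBB·AB·BBB·AB·BBB·BBB·BBB·BBB·BBB·BBB·BBB·BBB·BBB·BBB·BBB·BBB·AB·BBB·AB·BBB·BBB·BBB·BBB·BBB·BBB·BBB·BBB·BBB·BBB·BBB·BBB·BBB·BBB·BBB·BBB·BBB·BBB·BBB·BBB·BBB·BBB·BBB·BBB·BBB·BBB·BBB·BBB·BBB·BBB
    B ↦ BBB
    C ↦ AB
    A ↦ CBC  (constrained at step 0)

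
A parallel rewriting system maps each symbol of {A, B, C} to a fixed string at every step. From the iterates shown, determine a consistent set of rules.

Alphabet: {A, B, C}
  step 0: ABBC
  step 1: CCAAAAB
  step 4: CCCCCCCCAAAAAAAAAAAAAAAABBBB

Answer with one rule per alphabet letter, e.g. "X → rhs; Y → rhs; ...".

  step 0 ⇒ step 1: ABBC ⇒ CC·AA·AA·B
    A ↦ CC
    B ↦ AA
    C ↦ B

A->CC, B->AA, C->B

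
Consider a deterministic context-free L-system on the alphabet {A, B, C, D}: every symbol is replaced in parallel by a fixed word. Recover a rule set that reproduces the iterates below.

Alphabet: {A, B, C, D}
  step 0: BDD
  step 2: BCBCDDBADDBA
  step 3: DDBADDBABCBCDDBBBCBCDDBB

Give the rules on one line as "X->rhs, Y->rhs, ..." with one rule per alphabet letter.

A->BB, B->DD, C->BA, D->BC

  step 2 ⇒ step 3: BCBCDDBADDBA ⇒ DD·BA·DD·BA·BC·BC·DD·BB·BC·BC·DD·BB
    A ↦ BB
    B ↦ DD
    C ↦ BA
    D ↦ BC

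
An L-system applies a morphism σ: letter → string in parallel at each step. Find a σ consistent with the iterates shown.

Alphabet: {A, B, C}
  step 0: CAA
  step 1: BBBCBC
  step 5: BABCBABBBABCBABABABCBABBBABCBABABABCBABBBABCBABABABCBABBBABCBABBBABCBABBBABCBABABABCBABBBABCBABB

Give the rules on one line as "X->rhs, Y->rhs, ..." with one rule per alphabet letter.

  step 0 ⇒ step 1: CAA ⇒ BB·BC·BC
    A ↦ BC
    C ↦ BB
    B ↦ BA  (constrained at step 1)

A->BC, B->BA, C->BB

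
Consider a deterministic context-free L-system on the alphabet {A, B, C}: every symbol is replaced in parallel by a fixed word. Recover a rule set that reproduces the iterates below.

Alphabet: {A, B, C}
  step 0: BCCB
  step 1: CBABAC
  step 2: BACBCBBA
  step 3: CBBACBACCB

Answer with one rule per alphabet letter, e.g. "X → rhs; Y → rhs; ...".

A->B, B->C, C->BA

  step 2 ⇒ step 3: BACBCBBA ⇒ C·B·BA·C·BA·C·C·B
    A ↦ B
    B ↦ C
    C ↦ BA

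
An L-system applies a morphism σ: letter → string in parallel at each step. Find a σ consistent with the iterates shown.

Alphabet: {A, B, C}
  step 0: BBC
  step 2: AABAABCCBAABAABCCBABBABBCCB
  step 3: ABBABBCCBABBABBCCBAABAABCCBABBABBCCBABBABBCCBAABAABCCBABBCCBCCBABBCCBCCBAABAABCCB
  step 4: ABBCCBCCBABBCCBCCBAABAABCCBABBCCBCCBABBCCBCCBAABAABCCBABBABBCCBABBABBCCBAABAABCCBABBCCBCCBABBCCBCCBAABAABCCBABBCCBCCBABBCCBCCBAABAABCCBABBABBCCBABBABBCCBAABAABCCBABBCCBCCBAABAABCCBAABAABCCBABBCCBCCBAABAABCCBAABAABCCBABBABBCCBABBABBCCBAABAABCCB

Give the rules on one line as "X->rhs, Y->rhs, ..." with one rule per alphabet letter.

  step 3 ⇒ step 4: ABBABBCCBABBABBCCBAABAABCCBABBABBCCBABBABBCCBAABAABCCBABBCCBCCBABBCCBCCBAABAABCCB ⇒ ABB·CCB·CCB·ABB·CCB·CCB·AAB·AAB·CCB·ABB·CCB·CCB·ABB·CCB·CCB·AAB·AAB·CCB·ABB·ABB·CCB·ABB·ABB·CCB·AAB·AAB·CCB·ABB·CCB·CCB·ABB·CCB·CCB·AAB·AAB·CCB·ABB·CCB·CCB·ABB·CCB·CCB·AAB·AAB·CCB·ABB·ABB·CCB·ABB·ABB·CCB·AAB·AAB·CCB·ABB·CCB·CCB·AAB·AAB·CCB·AAB·AAB·CCB·ABB·CCB·CCB·AAB·AAB·CCB·AAB·AAB·CCB·ABB·ABB·CCB·ABB·ABB·CCB·AAB·AAB·CCB
    A ↦ ABB
    B ↦ CCB
    C ↦ AAB

A->ABB, B->CCB, C->AAB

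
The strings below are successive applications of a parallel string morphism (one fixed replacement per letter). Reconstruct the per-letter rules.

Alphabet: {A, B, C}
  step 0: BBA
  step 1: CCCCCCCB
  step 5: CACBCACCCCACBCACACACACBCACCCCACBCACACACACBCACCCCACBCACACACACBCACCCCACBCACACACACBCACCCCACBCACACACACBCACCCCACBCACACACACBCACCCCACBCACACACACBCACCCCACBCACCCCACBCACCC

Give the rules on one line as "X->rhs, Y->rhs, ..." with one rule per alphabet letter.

  step 0 ⇒ step 1: BBA ⇒ CCC·CCC·CB
    A ↦ CB
    B ↦ CCC
    C ↦ CA  (constrained at step 1)

A->CB, B->CCC, C->CA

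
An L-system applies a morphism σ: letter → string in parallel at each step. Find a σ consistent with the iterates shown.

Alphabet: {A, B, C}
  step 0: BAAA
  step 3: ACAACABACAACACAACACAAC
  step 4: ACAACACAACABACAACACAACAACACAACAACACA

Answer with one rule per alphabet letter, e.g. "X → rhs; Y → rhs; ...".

A->AC, B->AB, C->A

  step 3 ⇒ step 4: ACAACABACAACACAACACAAC ⇒ AC·A·AC·AC·A·AC·AB·AC·A·AC·AC·A·AC·A·AC·AC·A·AC·A·AC·AC·A
    A ↦ AC
    B ↦ AB
    C ↦ A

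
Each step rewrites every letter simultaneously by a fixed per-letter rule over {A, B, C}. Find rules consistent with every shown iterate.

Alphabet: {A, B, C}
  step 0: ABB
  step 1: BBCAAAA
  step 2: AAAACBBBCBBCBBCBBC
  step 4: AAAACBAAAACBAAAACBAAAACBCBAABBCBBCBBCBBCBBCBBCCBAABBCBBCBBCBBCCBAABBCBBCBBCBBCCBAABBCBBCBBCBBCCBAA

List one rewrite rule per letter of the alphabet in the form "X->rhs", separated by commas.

  step 1 ⇒ step 2: BBCAAAA ⇒ AA·AA·CB·BBC·BBC·BBC·BBC
    A ↦ BBC
    B ↦ AA
    C ↦ CB

A->BBC, B->AA, C->CB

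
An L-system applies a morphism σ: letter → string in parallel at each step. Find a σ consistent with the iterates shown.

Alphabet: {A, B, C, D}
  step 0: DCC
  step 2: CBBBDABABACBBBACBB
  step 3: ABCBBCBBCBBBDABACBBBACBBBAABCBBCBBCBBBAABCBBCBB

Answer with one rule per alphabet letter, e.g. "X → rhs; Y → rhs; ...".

  step 2 ⇒ step 3: CBBBDABABACBBBACBB ⇒ AB·CBB·CBB·CBB·BDA·BA·CBB·BA·CBB·BA·AB·CBB·CBB·CBB·BA·AB·CBB·CBB
    A ↦ BA
    B ↦ CBB
    C ↦ AB
    D ↦ BDA

A->BA, B->CBB, C->AB, D->BDA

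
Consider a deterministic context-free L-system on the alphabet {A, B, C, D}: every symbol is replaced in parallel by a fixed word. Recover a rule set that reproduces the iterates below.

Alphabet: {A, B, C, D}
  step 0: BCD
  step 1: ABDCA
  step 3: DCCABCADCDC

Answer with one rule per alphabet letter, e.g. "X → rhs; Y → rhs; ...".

A->C, B->AB, C->DC, D->A

  step 0 ⇒ step 1: BCD ⇒ AB·DC·A
    B ↦ AB
    C ↦ DC
    D ↦ A
    A ↦ C  (constrained at step 1)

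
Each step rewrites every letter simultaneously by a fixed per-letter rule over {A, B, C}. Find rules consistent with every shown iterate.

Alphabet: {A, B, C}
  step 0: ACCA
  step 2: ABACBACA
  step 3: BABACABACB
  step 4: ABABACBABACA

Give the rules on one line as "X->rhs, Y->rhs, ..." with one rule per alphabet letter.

  step 3 ⇒ step 4: BABACABACB ⇒ A·B·A·B·AC·B·A·B·AC·A
    A ↦ B
    B ↦ A
    C ↦ AC

A->B, B->A, C->AC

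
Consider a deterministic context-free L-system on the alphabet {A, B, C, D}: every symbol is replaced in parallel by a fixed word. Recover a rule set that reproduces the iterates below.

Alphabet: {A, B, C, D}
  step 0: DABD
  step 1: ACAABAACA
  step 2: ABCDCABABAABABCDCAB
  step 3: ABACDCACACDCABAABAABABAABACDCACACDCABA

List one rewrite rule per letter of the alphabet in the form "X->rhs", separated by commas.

A->AB, B->A, C->CDC, D->ACA

  step 2 ⇒ step 3: ABCDCABABAABABCDCAB ⇒ AB·A·CDC·ACA·CDC·AB·A·AB·A·AB·AB·A·AB·A·CDC·ACA·CDC·AB·A
    A ↦ AB
    B ↦ A
    C ↦ CDC
    D ↦ ACA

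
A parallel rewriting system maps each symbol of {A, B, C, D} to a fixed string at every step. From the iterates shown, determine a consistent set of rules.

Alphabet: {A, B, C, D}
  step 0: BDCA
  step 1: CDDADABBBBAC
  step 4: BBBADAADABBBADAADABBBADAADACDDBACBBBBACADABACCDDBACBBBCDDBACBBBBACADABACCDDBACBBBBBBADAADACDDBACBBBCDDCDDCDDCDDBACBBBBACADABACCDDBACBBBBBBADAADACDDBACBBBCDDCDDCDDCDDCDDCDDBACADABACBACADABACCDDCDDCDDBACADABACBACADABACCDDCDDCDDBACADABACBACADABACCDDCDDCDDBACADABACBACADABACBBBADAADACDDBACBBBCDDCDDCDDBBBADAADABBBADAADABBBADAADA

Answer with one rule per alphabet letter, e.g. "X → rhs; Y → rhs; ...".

A->BAC, B->CDD, C->BBB, D->ADA

  step 0 ⇒ step 1: BDCA ⇒ CDD·ADA·BBB·BAC
    A ↦ BAC
    B ↦ CDD
    C ↦ BBB
    D ↦ ADA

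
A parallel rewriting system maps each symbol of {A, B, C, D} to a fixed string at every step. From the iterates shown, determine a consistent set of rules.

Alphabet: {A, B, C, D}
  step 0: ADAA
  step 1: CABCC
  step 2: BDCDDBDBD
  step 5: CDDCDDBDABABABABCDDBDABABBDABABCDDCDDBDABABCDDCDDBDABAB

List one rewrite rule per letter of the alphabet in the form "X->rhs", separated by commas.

  step 1 ⇒ step 2: CABCC ⇒ BD·C·DD·BD·BD
    A ↦ C
    B ↦ DD
    C ↦ BD
  step 0 ⇒ step 1: ADAA ⇒ C·AB·C·C
    D ↦ AB

A->C, B->DD, C->BD, D->AB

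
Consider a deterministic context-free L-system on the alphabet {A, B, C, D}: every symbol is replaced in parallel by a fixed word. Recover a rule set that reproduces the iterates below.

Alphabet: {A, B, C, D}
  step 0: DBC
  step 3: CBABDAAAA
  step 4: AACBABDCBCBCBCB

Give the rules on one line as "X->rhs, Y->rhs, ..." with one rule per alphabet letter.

  step 3 ⇒ step 4: CBABDAAAA ⇒ A·A·CB·A·BD·CB·CB·CB·CB
    A ↦ CB
    B ↦ A
    C ↦ A
    D ↦ BD

A->CB, B->A, C->A, D->BD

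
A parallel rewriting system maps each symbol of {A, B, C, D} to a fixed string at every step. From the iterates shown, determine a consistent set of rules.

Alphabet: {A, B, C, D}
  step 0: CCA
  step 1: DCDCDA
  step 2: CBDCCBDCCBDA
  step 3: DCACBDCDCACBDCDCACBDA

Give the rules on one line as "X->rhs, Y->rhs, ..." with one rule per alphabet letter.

  step 2 ⇒ step 3: CBDCCBDCCBDA ⇒ DC·A·CB·DC·DC·A·CB·DC·DC·A·CB·DA
    A ↦ DA
    B ↦ A
    C ↦ DC
    D ↦ CB

A->DA, B->A, C->DC, D->CB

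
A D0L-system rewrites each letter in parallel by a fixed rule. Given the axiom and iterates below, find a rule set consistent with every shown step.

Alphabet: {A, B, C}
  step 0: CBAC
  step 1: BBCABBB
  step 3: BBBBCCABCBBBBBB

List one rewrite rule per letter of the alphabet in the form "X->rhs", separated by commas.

A->AB, B->C, C->BB

  step 0 ⇒ step 1: CBAC ⇒ BB·C·AB·BB
    A ↦ AB
    B ↦ C
    C ↦ BB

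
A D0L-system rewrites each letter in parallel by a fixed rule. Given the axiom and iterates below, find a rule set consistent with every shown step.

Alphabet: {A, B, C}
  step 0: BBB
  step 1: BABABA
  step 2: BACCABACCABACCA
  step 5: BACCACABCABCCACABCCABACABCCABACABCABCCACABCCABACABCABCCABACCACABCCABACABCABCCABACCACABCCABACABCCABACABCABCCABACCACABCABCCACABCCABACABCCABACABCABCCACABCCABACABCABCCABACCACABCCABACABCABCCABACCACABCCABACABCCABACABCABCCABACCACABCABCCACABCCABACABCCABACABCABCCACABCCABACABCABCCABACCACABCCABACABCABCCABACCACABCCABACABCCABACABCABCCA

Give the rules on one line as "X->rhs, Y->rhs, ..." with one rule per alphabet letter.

  step 1 ⇒ step 2: BABABA ⇒ BA·CCA·BA·CCA·BA·CCA
    A ↦ CCA
    B ↦ BA
    C ↦ CAB  (constrained at step 2)

A->CCA, B->BA, C->CAB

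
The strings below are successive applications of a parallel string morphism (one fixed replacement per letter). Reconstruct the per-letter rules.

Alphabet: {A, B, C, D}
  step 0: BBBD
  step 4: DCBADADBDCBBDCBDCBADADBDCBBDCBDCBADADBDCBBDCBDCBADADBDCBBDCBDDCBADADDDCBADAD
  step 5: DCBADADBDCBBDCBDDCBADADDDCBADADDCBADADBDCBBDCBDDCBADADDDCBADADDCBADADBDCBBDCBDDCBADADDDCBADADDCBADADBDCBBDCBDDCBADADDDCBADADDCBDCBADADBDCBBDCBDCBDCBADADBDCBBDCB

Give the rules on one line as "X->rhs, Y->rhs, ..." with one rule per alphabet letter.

A->B, B->D, C->ADA, D->DCB

  step 4 ⇒ step 5: DCBADADBDCBBDCBDCBADADBDCBBDCBDCBADADBDCBBDCBDCBADADBDCBBDCBDDCBADADDDCBADAD ⇒ DCB·ADA·D·B·DCB·B·DCB·D·DCB·ADA·D·D·DCB·ADA·D·DCB·ADA·D·B·DCB·B·DCB·D·DCB·ADA·D·D·DCB·ADA·D·DCB·ADA·D·B·DCB·B·DCB·D·DCB·ADA·D·D·DCB·ADA·D·DCB·ADA·D·B·DCB·B·DCB·D·DCB·ADA·D·D·DCB·ADA·D·DCB·DCB·ADA·D·B·DCB·B·DCB·DCB·DCB·ADA·D·B·DCB·B·DCB
    A ↦ B
    B ↦ D
    C ↦ ADA
    D ↦ DCB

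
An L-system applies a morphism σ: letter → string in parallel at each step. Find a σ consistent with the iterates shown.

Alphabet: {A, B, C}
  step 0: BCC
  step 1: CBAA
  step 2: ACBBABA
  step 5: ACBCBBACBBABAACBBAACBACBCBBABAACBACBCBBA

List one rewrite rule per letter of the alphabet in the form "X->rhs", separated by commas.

  step 1 ⇒ step 2: CBAA ⇒ A·CB·BA·BA
    A ↦ BA
    B ↦ CB
    C ↦ A

A->BA, B->CB, C->A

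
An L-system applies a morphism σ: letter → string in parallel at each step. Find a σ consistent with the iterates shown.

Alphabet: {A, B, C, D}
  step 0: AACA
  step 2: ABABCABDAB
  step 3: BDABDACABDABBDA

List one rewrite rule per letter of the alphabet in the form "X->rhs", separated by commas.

A->BD, B->A, C->CA, D->B

  step 2 ⇒ step 3: ABABCABDAB ⇒ BD·A·BD·A·CA·BD·A·B·BD·A
    A ↦ BD
    B ↦ A
    C ↦ CA
    D ↦ B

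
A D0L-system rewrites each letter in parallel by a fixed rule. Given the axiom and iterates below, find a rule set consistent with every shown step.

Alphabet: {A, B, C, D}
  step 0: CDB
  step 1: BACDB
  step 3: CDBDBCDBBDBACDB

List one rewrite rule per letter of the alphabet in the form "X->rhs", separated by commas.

  step 0 ⇒ step 1: CDB ⇒ BA·C·DB
    B ↦ DB
    C ↦ BA
    D ↦ C
    A ↦ BD  (constrained at step 1)

A->BD, B->DB, C->BA, D->C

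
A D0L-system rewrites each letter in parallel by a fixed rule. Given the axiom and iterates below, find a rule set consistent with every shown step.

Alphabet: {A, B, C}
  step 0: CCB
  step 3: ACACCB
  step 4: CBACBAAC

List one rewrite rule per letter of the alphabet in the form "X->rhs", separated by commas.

  step 3 ⇒ step 4: ACACCB ⇒ CB·A·CB·A·A·C
    A ↦ CB
    B ↦ C
    C ↦ A

A->CB, B->C, C->A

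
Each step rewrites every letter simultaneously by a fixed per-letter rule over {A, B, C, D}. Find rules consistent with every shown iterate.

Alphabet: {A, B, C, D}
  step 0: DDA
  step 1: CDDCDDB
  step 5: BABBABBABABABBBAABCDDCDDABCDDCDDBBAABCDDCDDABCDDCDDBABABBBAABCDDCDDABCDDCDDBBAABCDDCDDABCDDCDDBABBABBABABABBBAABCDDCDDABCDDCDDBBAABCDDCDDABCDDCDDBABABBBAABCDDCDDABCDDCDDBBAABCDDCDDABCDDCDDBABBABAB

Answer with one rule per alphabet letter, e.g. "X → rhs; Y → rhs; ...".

  step 0 ⇒ step 1: DDA ⇒ CDD·CDD·B
    A ↦ B
    D ↦ CDD
    B ↦ BA  (constrained at step 1)
    C ↦ AB  (constrained at step 1)

A->B, B->BA, C->AB, D->CDD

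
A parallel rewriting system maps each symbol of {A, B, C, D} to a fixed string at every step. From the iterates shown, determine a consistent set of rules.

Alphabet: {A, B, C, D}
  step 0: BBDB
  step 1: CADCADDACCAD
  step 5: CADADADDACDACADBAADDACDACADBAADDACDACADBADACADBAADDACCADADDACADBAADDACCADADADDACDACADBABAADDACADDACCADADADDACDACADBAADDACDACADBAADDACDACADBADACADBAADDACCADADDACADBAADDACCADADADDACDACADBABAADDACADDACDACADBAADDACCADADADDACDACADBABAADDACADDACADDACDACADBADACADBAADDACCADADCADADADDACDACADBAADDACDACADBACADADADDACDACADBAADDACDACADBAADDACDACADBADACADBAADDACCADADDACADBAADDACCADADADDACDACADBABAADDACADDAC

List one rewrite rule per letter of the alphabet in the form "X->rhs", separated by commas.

  step 0 ⇒ step 1: BBDB ⇒ CAD·CAD·DAC·CAD
    B ↦ CAD
    D ↦ DAC
    A ↦ AD  (constrained at step 1)
    C ↦ BA  (constrained at step 1)

A->AD, B->CAD, C->BA, D->DAC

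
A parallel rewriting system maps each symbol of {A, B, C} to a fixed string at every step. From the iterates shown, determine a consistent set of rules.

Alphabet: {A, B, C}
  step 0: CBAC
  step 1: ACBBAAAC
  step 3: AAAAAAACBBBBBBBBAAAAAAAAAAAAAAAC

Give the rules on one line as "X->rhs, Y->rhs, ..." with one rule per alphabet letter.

A->AA, B->BB, C->AC

  step 0 ⇒ step 1: CBAC ⇒ AC·BB·AA·AC
    A ↦ AA
    B ↦ BB
    C ↦ AC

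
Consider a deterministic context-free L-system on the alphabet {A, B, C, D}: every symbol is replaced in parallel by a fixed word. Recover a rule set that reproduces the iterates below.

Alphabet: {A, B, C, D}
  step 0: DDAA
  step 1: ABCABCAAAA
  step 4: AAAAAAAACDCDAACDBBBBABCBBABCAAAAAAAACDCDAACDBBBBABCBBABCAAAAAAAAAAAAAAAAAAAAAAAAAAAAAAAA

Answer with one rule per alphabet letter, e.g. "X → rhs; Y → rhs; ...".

A->AA, B->CD, C->BB, D->ABC

  step 0 ⇒ step 1: DDAA ⇒ ABC·ABC·AA·AA
    A ↦ AA
    D ↦ ABC
    B ↦ CD  (constrained at step 1)
    C ↦ BB  (constrained at step 1)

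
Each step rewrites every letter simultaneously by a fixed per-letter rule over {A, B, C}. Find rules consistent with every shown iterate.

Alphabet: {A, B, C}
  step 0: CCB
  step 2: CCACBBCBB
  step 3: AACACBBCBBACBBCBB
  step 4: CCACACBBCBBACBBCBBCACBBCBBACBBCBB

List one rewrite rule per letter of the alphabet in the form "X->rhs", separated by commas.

A->C, B->CBB, C->A

  step 3 ⇒ step 4: AACACBBCBBACBBCBB ⇒ C·C·A·C·A·CBB·CBB·A·CBB·CBB·C·A·CBB·CBB·A·CBB·CBB
    A ↦ C
    B ↦ CBB
    C ↦ A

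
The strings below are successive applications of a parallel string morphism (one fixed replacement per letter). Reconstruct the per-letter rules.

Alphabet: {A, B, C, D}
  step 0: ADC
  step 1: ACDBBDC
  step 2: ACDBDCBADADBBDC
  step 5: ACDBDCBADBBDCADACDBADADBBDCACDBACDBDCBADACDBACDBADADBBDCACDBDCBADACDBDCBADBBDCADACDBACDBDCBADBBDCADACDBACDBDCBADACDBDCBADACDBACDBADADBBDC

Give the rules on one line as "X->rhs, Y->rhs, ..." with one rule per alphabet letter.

  step 1 ⇒ step 2: ACDBBDC ⇒ ACD·BDC·B·AD·AD·B·BDC
    A ↦ ACD
    B ↦ AD
    C ↦ BDC
    D ↦ B

A->ACD, B->AD, C->BDC, D->B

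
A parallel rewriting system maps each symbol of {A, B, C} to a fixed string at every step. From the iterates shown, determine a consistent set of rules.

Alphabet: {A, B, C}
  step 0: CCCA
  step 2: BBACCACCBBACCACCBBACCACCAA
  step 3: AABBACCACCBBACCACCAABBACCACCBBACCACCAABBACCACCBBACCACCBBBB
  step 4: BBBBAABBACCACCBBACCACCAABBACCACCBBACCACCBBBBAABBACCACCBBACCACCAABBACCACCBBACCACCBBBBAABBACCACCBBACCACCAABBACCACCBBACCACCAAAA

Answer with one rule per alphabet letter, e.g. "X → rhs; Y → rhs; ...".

  step 3 ⇒ step 4: AABBACCACCBBACCACCAABBACCACCBBACCACCAABBACCACCBBACCACCBBBB ⇒ BB·BB·A·A·BB·ACC·ACC·BB·ACC·ACC·A·A·BB·ACC·ACC·BB·ACC·ACC·BB·BB·A·A·BB·ACC·ACC·BB·ACC·ACC·A·A·BB·ACC·ACC·BB·ACC·ACC·BB·BB·A·A·BB·ACC·ACC·BB·ACC·ACC·A·A·BB·ACC·ACC·BB·ACC·ACC·A·A·A·A
    A ↦ BB
    B ↦ A
    C ↦ ACC

A->BB, B->A, C->ACC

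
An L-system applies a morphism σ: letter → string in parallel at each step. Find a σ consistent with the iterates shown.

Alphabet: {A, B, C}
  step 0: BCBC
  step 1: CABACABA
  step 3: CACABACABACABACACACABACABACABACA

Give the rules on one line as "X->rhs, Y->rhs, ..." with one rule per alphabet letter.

A->CA, B->CA, C->BA

  step 0 ⇒ step 1: BCBC ⇒ CA·BA·CA·BA
    B ↦ CA
    C ↦ BA
    A ↦ CA  (constrained at step 1)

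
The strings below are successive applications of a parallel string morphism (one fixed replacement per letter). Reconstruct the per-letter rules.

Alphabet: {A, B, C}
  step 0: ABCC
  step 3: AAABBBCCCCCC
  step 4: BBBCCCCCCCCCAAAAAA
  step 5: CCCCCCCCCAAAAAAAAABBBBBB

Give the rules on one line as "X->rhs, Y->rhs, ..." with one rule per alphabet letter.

A->B, B->CCC, C->A

  step 4 ⇒ step 5: BBBCCCCCCCCCAAAAAA ⇒ CCC·CCC·CCC·A·A·A·A·A·A·A·A·A·B·B·B·B·B·B
    A ↦ B
    B ↦ CCC
    C ↦ A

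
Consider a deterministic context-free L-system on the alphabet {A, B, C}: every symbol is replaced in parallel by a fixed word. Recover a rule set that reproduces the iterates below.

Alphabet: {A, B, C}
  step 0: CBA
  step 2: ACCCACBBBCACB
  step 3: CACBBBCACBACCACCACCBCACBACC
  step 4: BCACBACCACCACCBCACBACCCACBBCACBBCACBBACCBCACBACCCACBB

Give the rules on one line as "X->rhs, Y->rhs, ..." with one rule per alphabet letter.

  step 3 ⇒ step 4: CACBBBCACBACCACCACCBCACBACC ⇒ B·CAC·B·ACC·ACC·ACC·B·CAC·B·ACC·CAC·B·B·CAC·B·B·CAC·B·B·ACC·B·CAC·B·ACC·CAC·B·B
    A ↦ CAC
    B ↦ ACC
    C ↦ B

A->CAC, B->ACC, C->B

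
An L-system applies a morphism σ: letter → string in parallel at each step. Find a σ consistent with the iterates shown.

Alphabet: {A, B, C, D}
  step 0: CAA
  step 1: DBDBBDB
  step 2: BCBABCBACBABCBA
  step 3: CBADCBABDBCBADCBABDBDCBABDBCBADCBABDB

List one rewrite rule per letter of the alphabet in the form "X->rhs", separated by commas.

A->BDB, B->CBA, C->D, D->B

  step 2 ⇒ step 3: BCBABCBACBABCBA ⇒ CBA·D·CBA·BDB·CBA·D·CBA·BDB·D·CBA·BDB·CBA·D·CBA·BDB
    A ↦ BDB
    B ↦ CBA
    C ↦ D
  step 1 ⇒ step 2: DBDBBDB ⇒ B·CBA·B·CBA·CBA·B·CBA
    D ↦ B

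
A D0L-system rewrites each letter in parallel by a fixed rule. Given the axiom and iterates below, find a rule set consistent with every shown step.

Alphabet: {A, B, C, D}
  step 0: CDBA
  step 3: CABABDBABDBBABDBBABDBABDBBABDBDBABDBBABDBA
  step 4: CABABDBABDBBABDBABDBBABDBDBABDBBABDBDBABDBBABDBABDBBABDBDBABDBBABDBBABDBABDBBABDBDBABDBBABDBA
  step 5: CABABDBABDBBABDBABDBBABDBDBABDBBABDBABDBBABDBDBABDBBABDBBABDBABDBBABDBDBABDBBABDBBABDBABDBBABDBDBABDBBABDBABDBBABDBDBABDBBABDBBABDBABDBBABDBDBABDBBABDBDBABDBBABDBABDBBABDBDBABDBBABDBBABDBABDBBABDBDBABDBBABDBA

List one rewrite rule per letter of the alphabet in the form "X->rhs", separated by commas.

  step 4 ⇒ step 5: CABABDBABDBBABDBABDBBABDBDBABDBBABDBDBABDBBABDBABDBBABDBDBABDBBABDBBABDBABDBBABDBDBABDBBABDBA ⇒ CA·BA·BD·BA·BD·BBA·BD·BA·BD·BBA·BD·BD·BA·BD·BBA·BD·BA·BD·BBA·BD·BD·BA·BD·BBA·BD·BBA·BD·BA·BD·BBA·BD·BD·BA·BD·BBA·BD·BBA·BD·BA·BD·BBA·BD·BD·BA·BD·BBA·BD·BA·BD·BBA·BD·BD·BA·BD·BBA·BD·BBA·BD·BA·BD·BBA·BD·BD·BA·BD·BBA·BD·BD·BA·BD·BBA·BD·BA·BD·BBA·BD·BD·BA·BD·BBA·BD·BBA·BD·BA·BD·BBA·BD·BD·BA·BD·BBA·BD·BA
    A ↦ BA
    B ↦ BD
    C ↦ CA
    D ↦ BBA

A->BA, B->BD, C->CA, D->BBA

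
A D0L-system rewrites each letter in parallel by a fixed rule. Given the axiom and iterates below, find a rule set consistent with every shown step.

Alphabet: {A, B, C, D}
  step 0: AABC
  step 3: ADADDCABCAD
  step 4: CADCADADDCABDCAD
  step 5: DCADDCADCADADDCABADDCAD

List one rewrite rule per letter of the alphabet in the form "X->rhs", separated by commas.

A->C, B->AB, C->D, D->AD

  step 4 ⇒ step 5: CADCADADDCABDCAD ⇒ D·C·AD·D·C·AD·C·AD·AD·D·C·AB·AD·D·C·AD
    A ↦ C
    B ↦ AB
    C ↦ D
    D ↦ AD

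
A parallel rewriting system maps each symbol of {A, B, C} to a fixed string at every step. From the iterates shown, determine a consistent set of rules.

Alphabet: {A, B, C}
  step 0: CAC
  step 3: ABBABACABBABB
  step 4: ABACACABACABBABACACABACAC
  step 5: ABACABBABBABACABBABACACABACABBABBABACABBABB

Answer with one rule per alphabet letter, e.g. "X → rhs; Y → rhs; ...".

A->AB, B->AC, C->B

  step 4 ⇒ step 5: ABACACABACABBABACACABACAC ⇒ AB·AC·AB·B·AB·B·AB·AC·AB·B·AB·AC·AC·AB·AC·AB·B·AB·B·AB·AC·AB·B·AB·B
    A ↦ AB
    B ↦ AC
    C ↦ B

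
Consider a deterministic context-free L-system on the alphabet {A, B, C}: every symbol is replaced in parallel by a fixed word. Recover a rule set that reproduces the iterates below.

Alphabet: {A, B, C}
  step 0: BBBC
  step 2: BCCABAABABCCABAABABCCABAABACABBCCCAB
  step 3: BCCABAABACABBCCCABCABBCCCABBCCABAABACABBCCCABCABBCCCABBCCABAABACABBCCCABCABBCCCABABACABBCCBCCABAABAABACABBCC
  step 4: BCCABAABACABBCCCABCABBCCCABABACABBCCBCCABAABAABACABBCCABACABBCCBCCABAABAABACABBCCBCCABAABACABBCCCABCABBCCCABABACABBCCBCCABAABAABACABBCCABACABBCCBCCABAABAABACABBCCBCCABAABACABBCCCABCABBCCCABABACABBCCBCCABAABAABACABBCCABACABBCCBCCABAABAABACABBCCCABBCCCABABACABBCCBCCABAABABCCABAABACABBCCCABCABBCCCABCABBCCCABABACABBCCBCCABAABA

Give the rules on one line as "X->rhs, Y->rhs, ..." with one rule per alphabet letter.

A->CAB, B->BCC, C->ABA

  step 3 ⇒ step 4: BCCABAABACABBCCCABCABBCCCABBCCABAABACABBCCCABCABBCCCABBCCABAABACABBCCCABCABBCCCABABACABBCCBCCABAABAABACABBCC ⇒ BCC·ABA·ABA·CAB·BCC·CAB·CAB·BCC·CAB·ABA·CAB·BCC·BCC·ABA·ABA·ABA·CAB·BCC·ABA·CAB·BCC·BCC·ABA·ABA·ABA·CAB·BCC·BCC·ABA·ABA·CAB·BCC·CAB·CAB·BCC·CAB·ABA·CAB·BCC·BCC·ABA·ABA·ABA·CAB·BCC·ABA·CAB·BCC·BCC·ABA·ABA·ABA·CAB·BCC·BCC·ABA·ABA·CAB·BCC·CAB·CAB·BCC·CAB·ABA·CAB·BCC·BCC·ABA·ABA·ABA·CAB·BCC·ABA·CAB·BCC·BCC·ABA·ABA·ABA·CAB·BCC·CAB·BCC·CAB·ABA·CAB·BCC·BCC·ABA·ABA·BCC·ABA·ABA·CAB·BCC·CAB·CAB·BCC·CAB·CAB·BCC·CAB·ABA·CAB·BCC·BCC·ABA·ABA
    A ↦ CAB
    B ↦ BCC
    C ↦ ABA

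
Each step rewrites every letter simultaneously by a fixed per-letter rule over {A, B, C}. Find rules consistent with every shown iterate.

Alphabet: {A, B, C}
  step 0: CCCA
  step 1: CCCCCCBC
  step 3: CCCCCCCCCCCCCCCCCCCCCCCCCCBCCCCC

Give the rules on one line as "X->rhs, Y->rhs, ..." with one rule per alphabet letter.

  step 0 ⇒ step 1: CCCA ⇒ CC·CC·CC·BC
    A ↦ BC
    C ↦ CC
    B ↦ CA  (constrained at step 1)

A->BC, B->CA, C->CC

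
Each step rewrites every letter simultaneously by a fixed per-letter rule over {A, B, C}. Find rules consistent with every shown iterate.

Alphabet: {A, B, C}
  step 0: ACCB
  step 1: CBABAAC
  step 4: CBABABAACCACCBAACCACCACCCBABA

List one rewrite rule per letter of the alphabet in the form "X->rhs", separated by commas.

  step 0 ⇒ step 1: ACCB ⇒ C·BA·BA·AC
    A ↦ C
    B ↦ AC
    C ↦ BA

A->C, B->AC, C->BA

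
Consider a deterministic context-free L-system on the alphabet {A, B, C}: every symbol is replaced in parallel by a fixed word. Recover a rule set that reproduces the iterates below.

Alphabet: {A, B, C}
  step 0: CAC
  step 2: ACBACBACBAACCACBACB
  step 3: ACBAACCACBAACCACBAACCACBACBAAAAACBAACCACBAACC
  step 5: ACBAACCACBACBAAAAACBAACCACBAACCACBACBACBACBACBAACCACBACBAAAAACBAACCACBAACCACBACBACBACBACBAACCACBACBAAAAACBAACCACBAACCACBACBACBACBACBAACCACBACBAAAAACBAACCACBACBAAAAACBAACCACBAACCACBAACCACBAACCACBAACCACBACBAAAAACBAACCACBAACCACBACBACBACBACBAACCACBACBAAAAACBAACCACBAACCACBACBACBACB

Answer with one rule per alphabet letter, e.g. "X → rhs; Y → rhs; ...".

A->ACB, B->CC, C->AA

  step 2 ⇒ step 3: ACBACBACBAACCACBACB ⇒ ACB·AA·CC·ACB·AA·CC·ACB·AA·CC·ACB·ACB·AA·AA·ACB·AA·CC·ACB·AA·CC
    A ↦ ACB
    B ↦ CC
    C ↦ AA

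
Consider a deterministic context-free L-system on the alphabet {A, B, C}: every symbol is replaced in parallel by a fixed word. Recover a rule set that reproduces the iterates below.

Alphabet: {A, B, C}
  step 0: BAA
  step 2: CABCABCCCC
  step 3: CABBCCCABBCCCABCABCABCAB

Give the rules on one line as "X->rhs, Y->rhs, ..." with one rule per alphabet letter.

A->B, B->CC, C->CAB

  step 2 ⇒ step 3: CABCABCCCC ⇒ CAB·B·CC·CAB·B·CC·CAB·CAB·CAB·CAB
    A ↦ B
    B ↦ CC
    C ↦ CAB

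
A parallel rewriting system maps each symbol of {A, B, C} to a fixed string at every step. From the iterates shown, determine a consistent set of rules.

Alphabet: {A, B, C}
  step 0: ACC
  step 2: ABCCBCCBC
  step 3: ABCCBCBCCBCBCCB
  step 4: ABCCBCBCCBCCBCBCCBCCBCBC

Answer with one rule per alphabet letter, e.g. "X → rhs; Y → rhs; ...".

A->AB, B->C, C->CB

  step 3 ⇒ step 4: ABCCBCBCCBCBCCB ⇒ AB·C·CB·CB·C·CB·C·CB·CB·C·CB·C·CB·CB·C
    A ↦ AB
    B ↦ C
    C ↦ CB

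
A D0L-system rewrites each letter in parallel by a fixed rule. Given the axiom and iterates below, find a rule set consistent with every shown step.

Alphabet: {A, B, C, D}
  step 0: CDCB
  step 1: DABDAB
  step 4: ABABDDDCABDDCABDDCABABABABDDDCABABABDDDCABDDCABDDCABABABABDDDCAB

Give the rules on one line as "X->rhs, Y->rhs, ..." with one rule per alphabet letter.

  step 0 ⇒ step 1: CDCB ⇒ D·AB·D·AB
    B ↦ AB
    C ↦ D
    D ↦ AB
    A ↦ DDC  (constrained at step 1)

A->DDC, B->AB, C->D, D->AB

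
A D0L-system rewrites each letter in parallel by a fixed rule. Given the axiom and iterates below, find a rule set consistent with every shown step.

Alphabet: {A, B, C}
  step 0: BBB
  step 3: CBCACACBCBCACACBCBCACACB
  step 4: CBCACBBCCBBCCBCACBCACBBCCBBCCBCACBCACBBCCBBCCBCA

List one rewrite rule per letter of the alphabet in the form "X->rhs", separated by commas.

A->BC, B->CA, C->CB

  step 3 ⇒ step 4: CBCACACBCBCACACBCBCACACB ⇒ CB·CA·CB·BC·CB·BC·CB·CA·CB·CA·CB·BC·CB·BC·CB·CA·CB·CA·CB·BC·CB·BC·CB·CA
    A ↦ BC
    B ↦ CA
    C ↦ CB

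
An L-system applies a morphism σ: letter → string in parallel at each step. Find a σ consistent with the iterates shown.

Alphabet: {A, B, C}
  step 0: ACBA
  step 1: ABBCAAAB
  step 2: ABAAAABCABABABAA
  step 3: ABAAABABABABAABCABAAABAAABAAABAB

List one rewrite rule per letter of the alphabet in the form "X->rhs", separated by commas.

  step 2 ⇒ step 3: ABAAAABCABABABAA ⇒ AB·AA·AB·AB·AB·AB·AA·BC·AB·AA·AB·AA·AB·AA·AB·AB
    A ↦ AB
    B ↦ AA
    C ↦ BC

A->AB, B->AA, C->BC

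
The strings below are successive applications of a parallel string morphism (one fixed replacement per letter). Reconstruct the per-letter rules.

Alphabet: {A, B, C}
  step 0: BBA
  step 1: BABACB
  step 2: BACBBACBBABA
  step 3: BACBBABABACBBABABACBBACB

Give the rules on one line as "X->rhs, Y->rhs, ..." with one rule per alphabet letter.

A->CB, B->BA, C->BA

  step 2 ⇒ step 3: BACBBACBBABA ⇒ BA·CB·BA·BA·BA·CB·BA·BA·BA·CB·BA·CB
    A ↦ CB
    B ↦ BA
    C ↦ BA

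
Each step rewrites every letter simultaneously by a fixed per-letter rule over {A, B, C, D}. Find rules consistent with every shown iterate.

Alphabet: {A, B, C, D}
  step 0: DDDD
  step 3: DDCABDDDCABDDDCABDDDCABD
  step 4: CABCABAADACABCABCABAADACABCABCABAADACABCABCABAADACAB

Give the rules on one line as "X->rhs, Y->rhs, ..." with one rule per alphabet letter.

A->D, B->A, C->AA, D->CAB

  step 3 ⇒ step 4: DDCABDDDCABDDDCABDDDCABD ⇒ CAB·CAB·AA·D·A·CAB·CAB·CAB·AA·D·A·CAB·CAB·CAB·AA·D·A·CAB·CAB·CAB·AA·D·A·CAB
    A ↦ D
    B ↦ A
    C ↦ AA
    D ↦ CAB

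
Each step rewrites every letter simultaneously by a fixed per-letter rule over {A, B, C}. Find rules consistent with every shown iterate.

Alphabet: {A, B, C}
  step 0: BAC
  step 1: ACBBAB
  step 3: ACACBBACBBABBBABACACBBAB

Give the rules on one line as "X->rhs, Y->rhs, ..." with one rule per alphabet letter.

A->BB, B->AC, C->AB

  step 0 ⇒ step 1: BAC ⇒ AC·BB·AB
    A ↦ BB
    B ↦ AC
    C ↦ AB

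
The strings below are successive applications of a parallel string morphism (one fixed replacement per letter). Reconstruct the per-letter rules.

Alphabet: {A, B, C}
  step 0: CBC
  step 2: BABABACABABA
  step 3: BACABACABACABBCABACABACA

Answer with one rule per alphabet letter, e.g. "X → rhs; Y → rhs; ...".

A->CA, B->BA, C->BB

  step 2 ⇒ step 3: BABABACABABA ⇒ BA·CA·BA·CA·BA·CA·BB·CA·BA·CA·BA·CA
    A ↦ CA
    B ↦ BA
    C ↦ BB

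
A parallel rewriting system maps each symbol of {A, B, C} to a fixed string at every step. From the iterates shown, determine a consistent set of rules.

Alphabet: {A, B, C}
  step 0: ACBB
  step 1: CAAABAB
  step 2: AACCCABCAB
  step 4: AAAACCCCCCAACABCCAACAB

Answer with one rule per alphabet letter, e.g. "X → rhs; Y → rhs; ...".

A->C, B->AB, C->AA

  step 1 ⇒ step 2: CAAABAB ⇒ AA·C·C·C·AB·C·AB
    A ↦ C
    B ↦ AB
    C ↦ AA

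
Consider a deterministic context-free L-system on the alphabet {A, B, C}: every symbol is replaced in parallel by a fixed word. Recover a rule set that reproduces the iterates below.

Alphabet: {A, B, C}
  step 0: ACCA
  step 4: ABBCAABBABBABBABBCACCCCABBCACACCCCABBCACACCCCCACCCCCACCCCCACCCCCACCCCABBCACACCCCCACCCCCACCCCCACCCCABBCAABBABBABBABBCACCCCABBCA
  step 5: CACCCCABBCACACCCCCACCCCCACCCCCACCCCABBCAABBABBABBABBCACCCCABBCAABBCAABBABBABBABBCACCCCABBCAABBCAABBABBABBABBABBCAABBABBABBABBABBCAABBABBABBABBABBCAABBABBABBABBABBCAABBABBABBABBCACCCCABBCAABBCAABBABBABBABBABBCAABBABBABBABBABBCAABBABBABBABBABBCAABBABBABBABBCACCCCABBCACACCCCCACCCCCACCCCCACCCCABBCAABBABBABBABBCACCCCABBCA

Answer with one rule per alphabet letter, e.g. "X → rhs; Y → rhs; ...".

A->CA, B->CC, C->ABB

  step 4 ⇒ step 5: ABBCAABBABBABBABBCACCCCABBCACACCCCABBCACACCCCCACCCCCACCCCCACCCCCACCCCABBCACACCCCCACCCCCACCCCCACCCCABBCAABBABBABBABBCACCCCABBCA ⇒ CA·CC·CC·ABB·CA·CA·CC·CC·CA·CC·CC·CA·CC·CC·CA·CC·CC·ABB·CA·ABB·ABB·ABB·ABB·CA·CC·CC·ABB·CA·ABB·CA·ABB·ABB·ABB·ABB·CA·CC·CC·ABB·CA·ABB·CA·ABB·ABB·ABB·ABB·ABB·CA·ABB·ABB·ABB·ABB·ABB·CA·ABB·ABB·ABB·ABB·ABB·CA·ABB·ABB·ABB·ABB·ABB·CA·ABB·ABB·ABB·ABB·CA·CC·CC·ABB·CA·ABB·CA·ABB·ABB·ABB·ABB·ABB·CA·ABB·ABB·ABB·ABB·ABB·CA·ABB·ABB·ABB·ABB·ABB·CA·ABB·ABB·ABB·ABB·CA·CC·CC·ABB·CA·CA·CC·CC·CA·CC·CC·CA·CC·CC·CA·CC·CC·ABB·CA·ABB·ABB·ABB·ABB·CA·CC·CC·ABB·CA
    A ↦ CA
    B ↦ CC
    C ↦ ABB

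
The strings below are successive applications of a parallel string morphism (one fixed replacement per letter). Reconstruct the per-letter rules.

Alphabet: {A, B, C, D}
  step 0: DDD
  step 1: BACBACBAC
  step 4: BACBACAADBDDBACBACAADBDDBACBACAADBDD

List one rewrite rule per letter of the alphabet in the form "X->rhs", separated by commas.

A->D, B->AA, C->B, D->BAC

  step 0 ⇒ step 1: DDD ⇒ BAC·BAC·BAC
    D ↦ BAC
    A ↦ D  (constrained at step 1)
    B ↦ AA  (constrained at step 1)
    C ↦ B  (constrained at step 1)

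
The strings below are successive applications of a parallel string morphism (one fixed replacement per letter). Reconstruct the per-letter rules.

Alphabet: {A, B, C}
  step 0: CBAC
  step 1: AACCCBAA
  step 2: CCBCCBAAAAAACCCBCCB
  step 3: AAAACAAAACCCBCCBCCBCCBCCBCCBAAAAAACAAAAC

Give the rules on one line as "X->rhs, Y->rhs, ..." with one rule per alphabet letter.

  step 2 ⇒ step 3: CCBCCBAAAAAACCCBCCB ⇒ AA·AA·C·AA·AA·C·CCB·CCB·CCB·CCB·CCB·CCB·AA·AA·AA·C·AA·AA·C
    A ↦ CCB
    B ↦ C
    C ↦ AA

A->CCB, B->C, C->AA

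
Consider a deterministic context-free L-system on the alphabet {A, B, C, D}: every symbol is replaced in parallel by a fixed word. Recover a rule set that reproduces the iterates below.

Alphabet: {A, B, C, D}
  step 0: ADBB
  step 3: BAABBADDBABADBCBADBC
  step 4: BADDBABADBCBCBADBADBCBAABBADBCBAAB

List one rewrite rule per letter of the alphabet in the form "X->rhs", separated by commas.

A->D, B->BA, C->AB, D->BC

  step 3 ⇒ step 4: BAABBADDBABADBCBADBC ⇒ BA·D·D·BA·BA·D·BC·BC·BA·D·BA·D·BC·BA·AB·BA·D·BC·BA·AB
    A ↦ D
    B ↦ BA
    C ↦ AB
    D ↦ BC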